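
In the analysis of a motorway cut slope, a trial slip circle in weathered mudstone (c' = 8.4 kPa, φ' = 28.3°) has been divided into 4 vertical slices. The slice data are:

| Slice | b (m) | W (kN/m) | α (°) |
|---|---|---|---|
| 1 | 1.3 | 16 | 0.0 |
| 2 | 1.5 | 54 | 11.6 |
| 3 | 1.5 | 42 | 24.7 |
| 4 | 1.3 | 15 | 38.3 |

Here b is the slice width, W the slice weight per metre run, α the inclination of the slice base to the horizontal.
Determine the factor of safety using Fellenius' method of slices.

FS = 3.06

Ordinary method of slices: FS = Σ[c'·Δl_i + (W_i cosα_i)·tanφ'] / Σ W_i sinα_i, with Δl_i = b_i / cosα_i.
Slice 1: Δl = 1.3/cos0.0° = 1.300 m; N'_1 = 16·cos0.0° = 16.0; c'Δl = 10.92; W sinα = 0.0
Slice 2: Δl = 1.5/cos11.6° = 1.531 m; N'_2 = 54·cos11.6° = 52.9; c'Δl = 12.86; W sinα = 10.9
Slice 3: Δl = 1.5/cos24.7° = 1.651 m; N'_3 = 42·cos24.7° = 38.2; c'Δl = 13.87; W sinα = 17.6
Slice 4: Δl = 1.3/cos38.3° = 1.657 m; N'_4 = 15·cos38.3° = 11.8; c'Δl = 13.91; W sinα = 9.3
Σc'Δl = 51.6 kN/m; ΣN' = 118.8 kN/m; ΣW sinα = 37.7 kN/m
Resisting = 51.6 + 118.8·tan28.3° = 51.6 + 64.0 = 115.5 kN/m
FS = 115.5 / 37.7 = 3.064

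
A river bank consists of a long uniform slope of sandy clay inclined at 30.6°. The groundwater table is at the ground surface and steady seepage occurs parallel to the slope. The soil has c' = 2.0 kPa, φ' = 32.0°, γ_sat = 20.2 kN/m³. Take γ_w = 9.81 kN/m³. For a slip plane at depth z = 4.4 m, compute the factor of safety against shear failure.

With seepage parallel to the slope and the water table at the surface, the effective normal stress on the slip plane uses the buoyant unit weight γ' = γ_sat − γ_w while the driving shear stress uses γ_sat:
FS = [c' + γ' z cos²β tanφ'] / [γ_sat z sinβ cosβ]
γ' = 20.2 − 9.81 = 10.39 kN/m³
Numerator = 2.0 + 10.39·4.4·cos²30.6°·tan32.0° = 2.0 + 10.39·4.4·0.7409·0.6249 = 23.164 kPa
Denominator = 20.2·4.4·sin30.6°·cos30.6° = 20.2·4.4·0.5090·0.8607 = 38.943 kPa
FS = 23.164 / 38.943 = 0.595

FS = 0.59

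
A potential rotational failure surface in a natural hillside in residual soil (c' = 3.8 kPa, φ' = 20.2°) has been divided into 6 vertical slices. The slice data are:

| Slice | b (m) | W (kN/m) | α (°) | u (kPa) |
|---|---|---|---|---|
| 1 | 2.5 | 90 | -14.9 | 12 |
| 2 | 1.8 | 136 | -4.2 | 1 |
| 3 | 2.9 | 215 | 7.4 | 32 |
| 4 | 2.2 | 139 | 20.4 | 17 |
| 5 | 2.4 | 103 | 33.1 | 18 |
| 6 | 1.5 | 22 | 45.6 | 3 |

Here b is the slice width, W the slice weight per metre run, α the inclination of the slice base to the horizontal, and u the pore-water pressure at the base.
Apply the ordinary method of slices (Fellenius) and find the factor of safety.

Ordinary method of slices: FS = Σ[c'·Δl_i + (W_i cosα_i − u_i·Δl_i)·tanφ'] / Σ W_i sinα_i, with Δl_i = b_i / cosα_i.
Slice 1: Δl = 2.5/cos(-14.9°) = 2.587 m; N'_1 = 90·cos(-14.9°) − 12·2.587 = 55.9; c'Δl = 9.83; W sinα = -23.1
Slice 2: Δl = 1.8/cos(-4.2°) = 1.805 m; N'_2 = 136·cos(-4.2°) − 1·1.805 = 133.8; c'Δl = 6.86; W sinα = -10.0
Slice 3: Δl = 2.9/cos7.4° = 2.924 m; N'_3 = 215·cos7.4° − 32·2.924 = 119.6; c'Δl = 11.11; W sinα = 27.7
Slice 4: Δl = 2.2/cos20.4° = 2.347 m; N'_4 = 139·cos20.4° − 17·2.347 = 90.4; c'Δl = 8.92; W sinα = 48.5
Slice 5: Δl = 2.4/cos33.1° = 2.865 m; N'_5 = 103·cos33.1° − 18·2.865 = 34.7; c'Δl = 10.89; W sinα = 56.2
Slice 6: Δl = 1.5/cos45.6° = 2.144 m; N'_6 = 22·cos45.6° − 3·2.144 = 9.0; c'Δl = 8.15; W sinα = 15.7
Σc'Δl = 55.8 kN/m; ΣN' = 443.4 kN/m; ΣW sinα = 115.0 kN/m
Resisting = 55.8 + 443.4·tan20.2° = 55.8 + 163.2 = 218.9 kN/m
FS = 218.9 / 115.0 = 1.903

FS = 1.90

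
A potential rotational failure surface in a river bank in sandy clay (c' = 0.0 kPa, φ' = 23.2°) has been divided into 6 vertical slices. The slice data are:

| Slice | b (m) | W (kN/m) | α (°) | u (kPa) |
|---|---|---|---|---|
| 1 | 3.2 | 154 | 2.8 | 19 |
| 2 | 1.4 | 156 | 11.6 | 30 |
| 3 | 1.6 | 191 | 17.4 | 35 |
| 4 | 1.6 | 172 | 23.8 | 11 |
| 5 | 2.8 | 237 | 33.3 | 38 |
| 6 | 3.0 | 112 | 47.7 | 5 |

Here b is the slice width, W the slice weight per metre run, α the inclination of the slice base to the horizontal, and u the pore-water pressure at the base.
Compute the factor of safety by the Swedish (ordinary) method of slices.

FS = 0.67

Ordinary method of slices: FS = Σ[c'·Δl_i + (W_i cosα_i − u_i·Δl_i)·tanφ'] / Σ W_i sinα_i, with Δl_i = b_i / cosα_i.
Slice 1: Δl = 3.2/cos2.8° = 3.204 m; N'_1 = 154·cos2.8° − 19·3.204 = 92.9; c'Δl = 0.00; W sinα = 7.5
Slice 2: Δl = 1.4/cos11.6° = 1.429 m; N'_2 = 156·cos11.6° − 30·1.429 = 109.9; c'Δl = 0.00; W sinα = 31.4
Slice 3: Δl = 1.6/cos17.4° = 1.677 m; N'_3 = 191·cos17.4° − 35·1.677 = 123.6; c'Δl = 0.00; W sinα = 57.1
Slice 4: Δl = 1.6/cos23.8° = 1.749 m; N'_4 = 172·cos23.8° − 11·1.749 = 138.1; c'Δl = 0.00; W sinα = 69.4
Slice 5: Δl = 2.8/cos33.3° = 3.350 m; N'_5 = 237·cos33.3° − 38·3.350 = 70.8; c'Δl = 0.00; W sinα = 130.1
Slice 6: Δl = 3.0/cos47.7° = 4.458 m; N'_6 = 112·cos47.7° − 5·4.458 = 53.1; c'Δl = 0.00; W sinα = 82.8
Σc'Δl = 0.0 kN/m; ΣN' = 588.5 kN/m; ΣW sinα = 378.4 kN/m
Resisting = 0.0 + 588.5·tan23.2° = 0.0 + 252.2 = 252.2 kN/m
FS = 252.2 / 378.4 = 0.667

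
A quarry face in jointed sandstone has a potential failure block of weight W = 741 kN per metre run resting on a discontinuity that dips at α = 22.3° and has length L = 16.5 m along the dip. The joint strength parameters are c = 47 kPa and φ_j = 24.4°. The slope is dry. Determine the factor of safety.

FS = 3.86

Resolving the block weight along and normal to the plane and applying the Mohr–Coulomb strength on the joint:
N' = W cosα = 741·cos22.3° = 685.6 kN/m
Driving force T = W sinα = 741·sin22.3° = 281.2 kN/m
Resisting force R = c·L + N'·tanφ_j = 47·16.5 + 685.6·tan24.4° = 775.5 + 311.0 = 1086.5 kN/m
FS = R / T = 1086.5 / 281.2 = 3.864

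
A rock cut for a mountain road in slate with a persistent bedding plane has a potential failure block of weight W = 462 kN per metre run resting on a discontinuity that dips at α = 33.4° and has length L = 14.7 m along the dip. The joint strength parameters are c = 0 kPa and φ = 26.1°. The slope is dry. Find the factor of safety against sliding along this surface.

Resolving the block weight along and normal to the plane and applying the Mohr–Coulomb strength on the joint:
N' = W cosα = 462·cos33.4° = 385.7 kN/m
Driving force T = W sinα = 462·sin33.4° = 254.3 kN/m
Resisting force R = c·L + N'·tanφ = 0·14.7 + 385.7·tan26.1° = 0.0 + 189.0 = 189.0 kN/m
FS = R / T = 189.0 / 254.3 = 0.743

FS = 0.74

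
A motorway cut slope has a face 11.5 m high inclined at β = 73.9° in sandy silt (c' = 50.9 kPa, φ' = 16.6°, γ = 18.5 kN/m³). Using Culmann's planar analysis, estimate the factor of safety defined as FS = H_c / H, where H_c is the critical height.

H_c = (4c'/γ) · sinβ cosφ' / [1 − cos(β − φ')]
    = (4·50.9/18.5) · sin73.9°·cos16.6° / [1 − cos57.3°]
    = 11.005 · 0.9207 / 0.4598 = 22.04 m
FS = H_c / H = 22.04 / 11.5 = 1.917

FS = 1.92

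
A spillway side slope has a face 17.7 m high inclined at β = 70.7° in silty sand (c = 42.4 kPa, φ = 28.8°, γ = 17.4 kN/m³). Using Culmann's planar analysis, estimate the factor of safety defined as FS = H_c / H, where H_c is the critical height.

FS = 1.78

H_c = (4c/γ) · sinβ cosφ / [1 − cos(β − φ)]
    = (4·42.4/17.4) · sin70.7°·cos28.8° / [1 − cos41.9°]
    = 9.747 · 0.8271 / 0.2557 = 31.53 m
FS = H_c / H = 31.53 / 17.7 = 1.781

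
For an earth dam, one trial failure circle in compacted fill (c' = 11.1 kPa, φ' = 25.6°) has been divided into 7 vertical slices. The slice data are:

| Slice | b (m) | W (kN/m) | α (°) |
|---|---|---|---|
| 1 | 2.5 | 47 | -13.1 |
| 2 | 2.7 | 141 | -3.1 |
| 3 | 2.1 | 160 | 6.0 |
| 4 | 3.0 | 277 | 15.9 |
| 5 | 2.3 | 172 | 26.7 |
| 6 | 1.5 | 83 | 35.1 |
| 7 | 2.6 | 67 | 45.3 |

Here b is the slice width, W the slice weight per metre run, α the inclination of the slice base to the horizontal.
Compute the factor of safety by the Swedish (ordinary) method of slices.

FS = 2.55

Ordinary method of slices: FS = Σ[c'·Δl_i + (W_i cosα_i)·tanφ'] / Σ W_i sinα_i, with Δl_i = b_i / cosα_i.
Slice 1: Δl = 2.5/cos(-13.1°) = 2.567 m; N'_1 = 47·cos(-13.1°) = 45.8; c'Δl = 28.49; W sinα = -10.7
Slice 2: Δl = 2.7/cos(-3.1°) = 2.704 m; N'_2 = 141·cos(-3.1°) = 140.8; c'Δl = 30.01; W sinα = -7.6
Slice 3: Δl = 2.1/cos6.0° = 2.112 m; N'_3 = 160·cos6.0° = 159.1; c'Δl = 23.44; W sinα = 16.7
Slice 4: Δl = 3.0/cos15.9° = 3.119 m; N'_4 = 277·cos15.9° = 266.4; c'Δl = 34.62; W sinα = 75.9
Slice 5: Δl = 2.3/cos26.7° = 2.575 m; N'_5 = 172·cos26.7° = 153.7; c'Δl = 28.58; W sinα = 77.3
Slice 6: Δl = 1.5/cos35.1° = 1.833 m; N'_6 = 83·cos35.1° = 67.9; c'Δl = 20.35; W sinα = 47.7
Slice 7: Δl = 2.6/cos45.3° = 3.696 m; N'_7 = 67·cos45.3° = 47.1; c'Δl = 41.03; W sinα = 47.6
Σc'Δl = 206.5 kN/m; ΣN' = 880.8 kN/m; ΣW sinα = 247.0 kN/m
Resisting = 206.5 + 880.8·tan25.6° = 206.5 + 422.0 = 628.5 kN/m
FS = 628.5 / 247.0 = 2.545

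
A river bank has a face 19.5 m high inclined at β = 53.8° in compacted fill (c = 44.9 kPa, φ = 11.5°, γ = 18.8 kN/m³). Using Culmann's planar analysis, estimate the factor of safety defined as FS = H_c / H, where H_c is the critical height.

H_c = (4c/γ) · sinβ cosφ / [1 − cos(β − φ)]
    = (4·44.9/18.8) · sin53.8°·cos11.5° / [1 − cos42.3°]
    = 9.553 · 0.7908 / 0.2604 = 29.01 m
FS = H_c / H = 29.01 / 19.5 = 1.488

FS = 1.49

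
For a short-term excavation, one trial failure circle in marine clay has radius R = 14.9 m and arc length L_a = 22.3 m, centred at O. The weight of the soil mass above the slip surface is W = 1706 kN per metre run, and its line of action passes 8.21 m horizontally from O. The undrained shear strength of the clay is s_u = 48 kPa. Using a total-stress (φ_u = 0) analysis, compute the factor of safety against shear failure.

FS = 1.14

Taking moments about the centre O, the resisting moment is provided by the undrained shear strength acting along the arc:
M_R = s_u·L_a·R = 48·22.30·14.9 = 15949.0 kN·m/m
M_D = W·d = 1706·8.21 = 14006.3 kN·m/m
FS = M_R / M_D = 15949.0 / 14006.3 = 1.139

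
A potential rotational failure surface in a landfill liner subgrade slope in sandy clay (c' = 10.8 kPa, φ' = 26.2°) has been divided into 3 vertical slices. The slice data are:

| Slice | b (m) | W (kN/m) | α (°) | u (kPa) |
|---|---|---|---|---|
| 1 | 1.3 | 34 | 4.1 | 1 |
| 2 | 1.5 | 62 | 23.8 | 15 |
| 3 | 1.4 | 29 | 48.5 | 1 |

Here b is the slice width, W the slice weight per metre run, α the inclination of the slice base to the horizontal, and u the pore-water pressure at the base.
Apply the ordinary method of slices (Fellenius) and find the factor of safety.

Ordinary method of slices: FS = Σ[c'·Δl_i + (W_i cosα_i − u_i·Δl_i)·tanφ'] / Σ W_i sinα_i, with Δl_i = b_i / cosα_i.
Slice 1: Δl = 1.3/cos4.1° = 1.303 m; N'_1 = 34·cos4.1° − 1·1.303 = 32.6; c'Δl = 14.08; W sinα = 2.4
Slice 2: Δl = 1.5/cos23.8° = 1.639 m; N'_2 = 62·cos23.8° − 15·1.639 = 32.1; c'Δl = 17.71; W sinα = 25.0
Slice 3: Δl = 1.4/cos48.5° = 2.113 m; N'_3 = 29·cos48.5° − 1·2.113 = 17.1; c'Δl = 22.82; W sinα = 21.7
Σc'Δl = 54.6 kN/m; ΣN' = 81.8 kN/m; ΣW sinα = 49.2 kN/m
Resisting = 54.6 + 81.8·tan26.2° = 54.6 + 40.3 = 94.9 kN/m
FS = 94.9 / 49.2 = 1.930

FS = 1.93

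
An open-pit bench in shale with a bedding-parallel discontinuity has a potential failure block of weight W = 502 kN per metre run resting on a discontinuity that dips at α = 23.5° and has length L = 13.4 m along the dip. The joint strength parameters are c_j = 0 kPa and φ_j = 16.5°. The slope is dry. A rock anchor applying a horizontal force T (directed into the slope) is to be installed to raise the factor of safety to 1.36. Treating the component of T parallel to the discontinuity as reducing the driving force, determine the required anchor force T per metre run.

Resolving forces along and normal to the sliding plane, with the horizontal anchor force T adding T·sinα to the effective normal force and T·cosα acting up the plane against the driving force:
FS = [c_jL + (W cosα + T sinα) tanφ_j] / [W sinα − T cosα]
Without the anchor: N' = 460.4 kN/m, driving T_d = 200.2 kN/m, resisting R = 0·13.4 + 460.4·tan16.5° = 136.4 kN/m, FS = 0.68.
Setting FS = 1.36 and solving for T:
1.36·(200.2 − T cos23.5°) = 136.4 + T sin23.5°·tan16.5°
T·(sin23.5°·tan16.5° + 1.36·cos23.5°) = 1.36·200.2 − 136.4
T·(0.3987·0.2962 + 1.36·0.9171) = 272.2 − 136.4 = 135.9
T·1.3653 = 135.9
T = 99.5 kN/m

T = 100 kN/m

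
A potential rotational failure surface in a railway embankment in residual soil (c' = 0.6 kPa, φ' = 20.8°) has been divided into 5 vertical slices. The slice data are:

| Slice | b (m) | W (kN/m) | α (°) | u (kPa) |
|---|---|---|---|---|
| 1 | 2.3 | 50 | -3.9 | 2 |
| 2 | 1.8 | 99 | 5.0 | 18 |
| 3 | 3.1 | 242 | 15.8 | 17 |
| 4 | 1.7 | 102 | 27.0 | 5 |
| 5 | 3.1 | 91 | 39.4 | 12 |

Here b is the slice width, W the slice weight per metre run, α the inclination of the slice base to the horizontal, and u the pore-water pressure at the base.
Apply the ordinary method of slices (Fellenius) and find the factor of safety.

FS = 0.90

Ordinary method of slices: FS = Σ[c'·Δl_i + (W_i cosα_i − u_i·Δl_i)·tanφ'] / Σ W_i sinα_i, with Δl_i = b_i / cosα_i.
Slice 1: Δl = 2.3/cos(-3.9°) = 2.305 m; N'_1 = 50·cos(-3.9°) − 2·2.305 = 45.3; c'Δl = 1.38; W sinα = -3.4
Slice 2: Δl = 1.8/cos5.0° = 1.807 m; N'_2 = 99·cos5.0° − 18·1.807 = 66.1; c'Δl = 1.08; W sinα = 8.6
Slice 3: Δl = 3.1/cos15.8° = 3.222 m; N'_3 = 242·cos15.8° − 17·3.222 = 178.1; c'Δl = 1.93; W sinα = 65.9
Slice 4: Δl = 1.7/cos27.0° = 1.908 m; N'_4 = 102·cos27.0° − 5·1.908 = 81.3; c'Δl = 1.14; W sinα = 46.3
Slice 5: Δl = 3.1/cos39.4° = 4.012 m; N'_5 = 91·cos39.4° − 12·4.012 = 22.2; c'Δl = 2.41; W sinα = 57.8
Σc'Δl = 8.0 kN/m; ΣN' = 393.0 kN/m; ΣW sinα = 175.2 kN/m
Resisting = 8.0 + 393.0·tan20.8° = 8.0 + 149.3 = 157.2 kN/m
FS = 157.2 / 175.2 = 0.898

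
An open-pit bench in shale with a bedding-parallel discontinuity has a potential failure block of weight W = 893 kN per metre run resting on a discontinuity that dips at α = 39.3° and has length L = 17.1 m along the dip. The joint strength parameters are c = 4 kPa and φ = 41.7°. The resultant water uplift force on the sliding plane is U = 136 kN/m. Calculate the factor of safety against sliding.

Resolving the block weight along and normal to the plane and applying the Mohr–Coulomb strength on the joint:
N' = W cosα − U = 893·cos39.3° − 136 = 555.0 kN/m
Driving force T = W sinα = 893·sin39.3° = 565.6 kN/m
Resisting force R = c·L + N'·tanφ = 4·17.1 + 555.0·tan41.7° = 68.4 + 494.5 = 562.9 kN/m
FS = R / T = 562.9 / 565.6 = 0.995

FS = 1.00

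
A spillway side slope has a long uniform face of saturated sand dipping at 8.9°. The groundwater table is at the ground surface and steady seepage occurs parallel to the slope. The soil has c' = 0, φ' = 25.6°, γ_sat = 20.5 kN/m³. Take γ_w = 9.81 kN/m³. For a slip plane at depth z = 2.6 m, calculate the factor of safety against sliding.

With seepage parallel to the slope and the water table at the surface, the effective normal stress on the slip plane uses the buoyant unit weight γ' = γ_sat − γ_w while the driving shear stress uses γ_sat:
FS = [c' + γ' z cos²β tanφ'] / [γ_sat z sinβ cosβ]
(For c' = 0 this reduces to FS = (γ'/γ_sat)·tanφ'/tanβ.)
γ' = 20.5 − 9.81 = 10.69 kN/m³
Numerator = 0.0 + 10.69·2.6·cos²8.9°·tan25.6° = 0.0 + 10.69·2.6·0.9761·0.4791 = 12.998 kPa
Denominator = 20.5·2.6·sin8.9°·cos8.9° = 20.5·2.6·0.1547·0.9880 = 8.147 kPa
FS = 12.998 / 8.147 = 1.595

FS = 1.60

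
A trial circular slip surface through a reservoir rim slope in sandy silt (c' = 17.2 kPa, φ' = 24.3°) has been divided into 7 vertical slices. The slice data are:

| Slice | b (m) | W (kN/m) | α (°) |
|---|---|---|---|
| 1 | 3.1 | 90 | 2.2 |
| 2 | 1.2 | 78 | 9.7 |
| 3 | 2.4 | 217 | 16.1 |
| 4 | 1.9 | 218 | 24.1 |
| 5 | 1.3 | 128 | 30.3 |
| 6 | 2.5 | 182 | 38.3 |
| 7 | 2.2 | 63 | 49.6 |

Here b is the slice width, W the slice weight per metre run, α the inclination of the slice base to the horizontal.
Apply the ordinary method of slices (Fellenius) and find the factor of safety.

Ordinary method of slices: FS = Σ[c'·Δl_i + (W_i cosα_i)·tanφ'] / Σ W_i sinα_i, with Δl_i = b_i / cosα_i.
Slice 1: Δl = 3.1/cos2.2° = 3.102 m; N'_1 = 90·cos2.2° = 89.9; c'Δl = 53.36; W sinα = 3.5
Slice 2: Δl = 1.2/cos9.7° = 1.217 m; N'_2 = 78·cos9.7° = 76.9; c'Δl = 20.94; W sinα = 13.1
Slice 3: Δl = 2.4/cos16.1° = 2.498 m; N'_3 = 217·cos16.1° = 208.5; c'Δl = 42.97; W sinα = 60.2
Slice 4: Δl = 1.9/cos24.1° = 2.081 m; N'_4 = 218·cos24.1° = 199.0; c'Δl = 35.80; W sinα = 89.0
Slice 5: Δl = 1.3/cos30.3° = 1.506 m; N'_5 = 128·cos30.3° = 110.5; c'Δl = 25.90; W sinα = 64.6
Slice 6: Δl = 2.5/cos38.3° = 3.186 m; N'_6 = 182·cos38.3° = 142.8; c'Δl = 54.79; W sinα = 112.8
Slice 7: Δl = 2.2/cos49.6° = 3.394 m; N'_7 = 63·cos49.6° = 40.8; c'Δl = 58.38; W sinα = 48.0
Σc'Δl = 292.1 kN/m; ΣN' = 868.5 kN/m; ΣW sinα = 391.1 kN/m
Resisting = 292.1 + 868.5·tan24.3° = 292.1 + 392.1 = 684.3 kN/m
FS = 684.3 / 391.1 = 1.749

FS = 1.75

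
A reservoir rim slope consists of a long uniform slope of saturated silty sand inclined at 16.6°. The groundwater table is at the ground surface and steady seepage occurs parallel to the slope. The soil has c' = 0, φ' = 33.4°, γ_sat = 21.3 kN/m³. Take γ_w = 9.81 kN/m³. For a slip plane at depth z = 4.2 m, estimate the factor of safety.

FS = 1.19

With seepage parallel to the slope and the water table at the surface, the effective normal stress on the slip plane uses the buoyant unit weight γ' = γ_sat − γ_w while the driving shear stress uses γ_sat:
FS = [c' + γ' z cos²β tanφ'] / [γ_sat z sinβ cosβ]
(For c' = 0 this reduces to FS = (γ'/γ_sat)·tanφ'/tanβ.)
γ' = 21.3 − 9.81 = 11.49 kN/m³
Numerator = 0.0 + 11.49·4.2·cos²16.6°·tan33.4° = 0.0 + 11.49·4.2·0.9184·0.6594 = 29.223 kPa
Denominator = 21.3·4.2·sin16.6°·cos16.6° = 21.3·4.2·0.2857·0.9583 = 24.493 kPa
FS = 29.223 / 24.493 = 1.193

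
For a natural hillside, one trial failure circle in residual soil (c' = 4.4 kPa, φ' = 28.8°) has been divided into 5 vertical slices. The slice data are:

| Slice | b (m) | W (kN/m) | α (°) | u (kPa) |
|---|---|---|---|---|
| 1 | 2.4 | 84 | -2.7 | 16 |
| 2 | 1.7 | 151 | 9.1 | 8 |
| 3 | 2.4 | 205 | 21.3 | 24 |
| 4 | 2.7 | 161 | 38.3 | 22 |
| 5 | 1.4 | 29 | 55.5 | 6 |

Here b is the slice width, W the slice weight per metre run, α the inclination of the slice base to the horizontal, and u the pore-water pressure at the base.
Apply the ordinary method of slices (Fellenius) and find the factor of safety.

FS = 1.17

Ordinary method of slices: FS = Σ[c'·Δl_i + (W_i cosα_i − u_i·Δl_i)·tanφ'] / Σ W_i sinα_i, with Δl_i = b_i / cosα_i.
Slice 1: Δl = 2.4/cos(-2.7°) = 2.403 m; N'_1 = 84·cos(-2.7°) − 16·2.403 = 45.5; c'Δl = 10.57; W sinα = -4.0
Slice 2: Δl = 1.7/cos9.1° = 1.722 m; N'_2 = 151·cos9.1° − 8·1.722 = 135.3; c'Δl = 7.58; W sinα = 23.9
Slice 3: Δl = 2.4/cos21.3° = 2.576 m; N'_3 = 205·cos21.3° − 24·2.576 = 129.2; c'Δl = 11.33; W sinα = 74.5
Slice 4: Δl = 2.7/cos38.3° = 3.440 m; N'_4 = 161·cos38.3° − 22·3.440 = 50.7; c'Δl = 15.14; W sinα = 99.8
Slice 5: Δl = 1.4/cos55.5° = 2.472 m; N'_5 = 29·cos55.5° − 6·2.472 = 1.6; c'Δl = 10.88; W sinα = 23.9
Σc'Δl = 55.5 kN/m; ΣN' = 362.2 kN/m; ΣW sinα = 218.1 kN/m
Resisting = 55.5 + 362.2·tan28.8° = 55.5 + 199.1 = 254.6 kN/m
FS = 254.6 / 218.1 = 1.168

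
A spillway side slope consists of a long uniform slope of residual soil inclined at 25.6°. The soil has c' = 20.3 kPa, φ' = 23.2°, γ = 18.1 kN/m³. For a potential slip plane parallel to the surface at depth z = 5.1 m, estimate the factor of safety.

FS = 1.46

For an infinite slope with a slip plane parallel to the surface (no pore pressure): FS = [c' + γz cos²β tanφ'] / [γz sinβ cosβ].
γz = 18.1·5.1 = 92.31 kN/m²
Numerator = 20.3 + 92.31·cos²25.6°·tan23.2° = 20.3 + 92.31·0.8133·0.4286 = 52.478 kPa
Denominator = 92.31·sin25.6°·cos25.6° = 92.31·0.4321·0.9018 = 35.970 kPa
FS = 52.478 / 35.970 = 1.459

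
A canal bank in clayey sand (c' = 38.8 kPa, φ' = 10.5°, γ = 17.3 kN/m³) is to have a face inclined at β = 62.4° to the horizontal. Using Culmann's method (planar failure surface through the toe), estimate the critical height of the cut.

H_c = 20.41 m

Culmann's analysis gives the critical failure plane at α_cr = (β + φ')/2 = (62.4 + 10.5)/2 = 36.5°, and the critical height
H_c = (4c'/γ) · sinβ cosφ' / [1 − cos(β − φ')]
    = (4·38.8/17.3) · sin62.4°·cos10.5° / [1 − cos(51.9°)]
    = 8.971 · 0.8862·0.9833 / [1 − 0.6170]
    = 8.971 · 0.8714 / 0.3830
    = 20.41 m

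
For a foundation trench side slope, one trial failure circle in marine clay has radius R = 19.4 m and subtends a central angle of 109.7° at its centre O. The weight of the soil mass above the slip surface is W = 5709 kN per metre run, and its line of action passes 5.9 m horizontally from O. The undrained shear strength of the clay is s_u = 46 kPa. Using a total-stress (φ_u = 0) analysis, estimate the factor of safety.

Taking moments about the centre O, the resisting moment is provided by the undrained shear strength acting along the arc:
Arc length L_a = R·θ = 19.4·(109.7°·π/180) = 19.4·1.9146 = 37.14 m
M_R = s_u·L_a·R = 46·37.14·19.4 = 33147.1 kN·m/m
M_D = W·d = 5709·5.9 = 33683.1 kN·m/m
FS = M_R / M_D = 33147.1 / 33683.1 = 0.984

FS = 0.98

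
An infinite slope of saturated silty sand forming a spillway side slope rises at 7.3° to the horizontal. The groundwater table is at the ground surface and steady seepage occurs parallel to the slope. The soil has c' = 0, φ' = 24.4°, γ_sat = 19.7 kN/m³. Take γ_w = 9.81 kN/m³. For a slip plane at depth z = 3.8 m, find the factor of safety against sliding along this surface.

FS = 1.78

With seepage parallel to the slope and the water table at the surface, the effective normal stress on the slip plane uses the buoyant unit weight γ' = γ_sat − γ_w while the driving shear stress uses γ_sat:
FS = [c' + γ' z cos²β tanφ'] / [γ_sat z sinβ cosβ]
(For c' = 0 this reduces to FS = (γ'/γ_sat)·tanφ'/tanβ.)
γ' = 19.7 − 9.81 = 9.89 kN/m³
Numerator = 0.0 + 9.89·3.8·cos²7.3°·tan24.4° = 0.0 + 9.89·3.8·0.9839·0.4536 = 16.773 kPa
Denominator = 19.7·3.8·sin7.3°·cos7.3° = 19.7·3.8·0.1271·0.9919 = 9.435 kPa
FS = 16.773 / 9.435 = 1.778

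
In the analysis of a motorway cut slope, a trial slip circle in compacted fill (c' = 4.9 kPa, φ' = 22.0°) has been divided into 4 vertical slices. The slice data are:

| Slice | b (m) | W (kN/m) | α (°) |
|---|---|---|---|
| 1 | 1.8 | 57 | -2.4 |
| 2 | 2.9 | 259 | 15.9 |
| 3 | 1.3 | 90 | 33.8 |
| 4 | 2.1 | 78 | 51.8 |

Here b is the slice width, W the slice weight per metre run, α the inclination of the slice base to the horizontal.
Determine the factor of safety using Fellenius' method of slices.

Ordinary method of slices: FS = Σ[c'·Δl_i + (W_i cosα_i)·tanφ'] / Σ W_i sinα_i, with Δl_i = b_i / cosα_i.
Slice 1: Δl = 1.8/cos(-2.4°) = 1.802 m; N'_1 = 57·cos(-2.4°) = 57.0; c'Δl = 8.83; W sinα = -2.4
Slice 2: Δl = 2.9/cos15.9° = 3.015 m; N'_2 = 259·cos15.9° = 249.1; c'Δl = 14.78; W sinα = 71.0
Slice 3: Δl = 1.3/cos33.8° = 1.564 m; N'_3 = 90·cos33.8° = 74.8; c'Δl = 7.67; W sinα = 50.1
Slice 4: Δl = 2.1/cos51.8° = 3.396 m; N'_4 = 78·cos51.8° = 48.2; c'Δl = 16.64; W sinα = 61.3
Σc'Δl = 47.9 kN/m; ΣN' = 429.1 kN/m; ΣW sinα = 179.9 kN/m
Resisting = 47.9 + 429.1·tan22.0° = 47.9 + 173.4 = 221.3 kN/m
FS = 221.3 / 179.9 = 1.230

FS = 1.23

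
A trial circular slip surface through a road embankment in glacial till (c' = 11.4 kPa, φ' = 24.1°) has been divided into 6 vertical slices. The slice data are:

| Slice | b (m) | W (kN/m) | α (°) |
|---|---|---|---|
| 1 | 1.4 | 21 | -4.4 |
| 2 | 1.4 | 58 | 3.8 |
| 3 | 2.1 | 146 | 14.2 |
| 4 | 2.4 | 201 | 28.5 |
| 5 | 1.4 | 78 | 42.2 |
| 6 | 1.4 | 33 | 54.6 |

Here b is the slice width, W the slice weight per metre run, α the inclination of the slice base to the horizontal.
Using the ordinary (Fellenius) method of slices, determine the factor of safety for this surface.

Ordinary method of slices: FS = Σ[c'·Δl_i + (W_i cosα_i)·tanφ'] / Σ W_i sinα_i, with Δl_i = b_i / cosα_i.
Slice 1: Δl = 1.4/cos(-4.4°) = 1.404 m; N'_1 = 21·cos(-4.4°) = 20.9; c'Δl = 16.01; W sinα = -1.6
Slice 2: Δl = 1.4/cos3.8° = 1.403 m; N'_2 = 58·cos3.8° = 57.9; c'Δl = 16.00; W sinα = 3.8
Slice 3: Δl = 2.1/cos14.2° = 2.166 m; N'_3 = 146·cos14.2° = 141.5; c'Δl = 24.69; W sinα = 35.8
Slice 4: Δl = 2.4/cos28.5° = 2.731 m; N'_4 = 201·cos28.5° = 176.6; c'Δl = 31.13; W sinα = 95.9
Slice 5: Δl = 1.4/cos42.2° = 1.890 m; N'_5 = 78·cos42.2° = 57.8; c'Δl = 21.54; W sinα = 52.4
Slice 6: Δl = 1.4/cos54.6° = 2.417 m; N'_6 = 33·cos54.6° = 19.1; c'Δl = 27.55; W sinα = 26.9
Σc'Δl = 136.9 kN/m; ΣN' = 473.9 kN/m; ΣW sinα = 213.2 kN/m
Resisting = 136.9 + 473.9·tan24.1° = 136.9 + 212.0 = 348.9 kN/m
FS = 348.9 / 213.2 = 1.636

FS = 1.64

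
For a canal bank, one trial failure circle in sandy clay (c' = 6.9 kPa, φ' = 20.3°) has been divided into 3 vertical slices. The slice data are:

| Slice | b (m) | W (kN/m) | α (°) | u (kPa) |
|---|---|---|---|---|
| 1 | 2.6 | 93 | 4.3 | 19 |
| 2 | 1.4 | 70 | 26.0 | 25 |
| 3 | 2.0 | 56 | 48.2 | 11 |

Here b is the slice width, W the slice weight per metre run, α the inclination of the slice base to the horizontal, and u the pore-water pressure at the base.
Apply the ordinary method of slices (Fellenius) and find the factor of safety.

FS = 0.96

Ordinary method of slices: FS = Σ[c'·Δl_i + (W_i cosα_i − u_i·Δl_i)·tanφ'] / Σ W_i sinα_i, with Δl_i = b_i / cosα_i.
Slice 1: Δl = 2.6/cos4.3° = 2.607 m; N'_1 = 93·cos4.3° − 19·2.607 = 43.2; c'Δl = 17.99; W sinα = 7.0
Slice 2: Δl = 1.4/cos26.0° = 1.558 m; N'_2 = 70·cos26.0° − 25·1.558 = 24.0; c'Δl = 10.75; W sinα = 30.7
Slice 3: Δl = 2.0/cos48.2° = 3.001 m; N'_3 = 56·cos48.2° − 11·3.001 = 4.3; c'Δl = 20.70; W sinα = 41.7
Σc'Δl = 49.4 kN/m; ΣN' = 71.5 kN/m; ΣW sinα = 79.4 kN/m
Resisting = 49.4 + 71.5·tan20.3° = 49.4 + 26.4 = 75.9 kN/m
FS = 75.9 / 79.4 = 0.956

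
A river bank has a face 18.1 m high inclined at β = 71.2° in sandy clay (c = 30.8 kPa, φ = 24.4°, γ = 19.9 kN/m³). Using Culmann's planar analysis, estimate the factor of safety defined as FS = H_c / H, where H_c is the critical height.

FS = 0.93

H_c = (4c/γ) · sinβ cosφ / [1 − cos(β − φ)]
    = (4·30.8/19.9) · sin71.2°·cos24.4° / [1 − cos46.8°]
    = 6.191 · 0.8621 / 0.3155 = 16.92 m
FS = H_c / H = 16.92 / 18.1 = 0.935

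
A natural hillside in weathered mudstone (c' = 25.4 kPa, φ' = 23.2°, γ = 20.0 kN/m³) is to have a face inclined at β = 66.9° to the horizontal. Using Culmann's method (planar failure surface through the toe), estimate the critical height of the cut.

H_c = 15.50 m

Culmann's analysis gives the critical failure plane at α_cr = (β + φ')/2 = (66.9 + 23.2)/2 = 45.1°, and the critical height
H_c = (4c'/γ) · sinβ cosφ' / [1 − cos(β − φ')]
    = (4·25.4/20.0) · sin66.9°·cos23.2° / [1 − cos(43.7°)]
    = 5.080 · 0.9198·0.9191 / [1 − 0.7230]
    = 5.080 · 0.8454 / 0.2770
    = 15.50 m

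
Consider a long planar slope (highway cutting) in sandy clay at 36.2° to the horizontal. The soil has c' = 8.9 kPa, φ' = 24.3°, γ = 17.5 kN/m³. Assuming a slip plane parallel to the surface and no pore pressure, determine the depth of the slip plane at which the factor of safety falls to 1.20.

z = 1.83 m

Setting FS = 1.20 in FS = [c' + γz cos²β tanφ'] / [γz sinβ cosβ] and solving for z:
z = c' / [γ cosβ (FS·sinβ − cosβ·tanφ')]
  = 8.9 / [17.5·cos36.2°·(1.20·sin36.2° − cos36.2°·tan24.3°)]
  = 8.9 / [17.5·0.8070·(1.20·0.5906 − 0.8070·0.4515)]
  = 8.9 / 4.8631 = 1.830 m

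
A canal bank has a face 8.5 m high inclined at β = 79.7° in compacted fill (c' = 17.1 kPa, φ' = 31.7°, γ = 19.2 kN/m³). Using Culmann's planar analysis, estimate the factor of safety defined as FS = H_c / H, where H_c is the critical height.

FS = 1.06

H_c = (4c'/γ) · sinβ cosφ' / [1 − cos(β − φ')]
    = (4·17.1/19.2) · sin79.7°·cos31.7° / [1 − cos48.0°]
    = 3.563 · 0.8371 / 0.3309 = 9.01 m
FS = H_c / H = 9.01 / 8.5 = 1.060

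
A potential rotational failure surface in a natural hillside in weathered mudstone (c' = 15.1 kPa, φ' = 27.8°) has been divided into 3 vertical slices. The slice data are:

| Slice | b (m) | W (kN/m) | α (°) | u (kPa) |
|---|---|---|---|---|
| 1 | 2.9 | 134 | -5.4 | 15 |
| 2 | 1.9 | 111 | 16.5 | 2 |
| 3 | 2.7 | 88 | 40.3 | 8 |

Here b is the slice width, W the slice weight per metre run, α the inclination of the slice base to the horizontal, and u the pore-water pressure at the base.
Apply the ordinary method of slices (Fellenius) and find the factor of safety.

FS = 3.29

Ordinary method of slices: FS = Σ[c'·Δl_i + (W_i cosα_i − u_i·Δl_i)·tanφ'] / Σ W_i sinα_i, with Δl_i = b_i / cosα_i.
Slice 1: Δl = 2.9/cos(-5.4°) = 2.913 m; N'_1 = 134·cos(-5.4°) − 15·2.913 = 89.7; c'Δl = 43.99; W sinα = -12.6
Slice 2: Δl = 1.9/cos16.5° = 1.982 m; N'_2 = 111·cos16.5° − 2·1.982 = 102.5; c'Δl = 29.92; W sinα = 31.5
Slice 3: Δl = 2.7/cos40.3° = 3.540 m; N'_3 = 88·cos40.3° − 8·3.540 = 38.8; c'Δl = 53.46; W sinα = 56.9
Σc'Δl = 127.4 kN/m; ΣN' = 231.0 kN/m; ΣW sinα = 75.8 kN/m
Resisting = 127.4 + 231.0·tan27.8° = 127.4 + 121.8 = 249.1 kN/m
FS = 249.1 / 75.8 = 3.285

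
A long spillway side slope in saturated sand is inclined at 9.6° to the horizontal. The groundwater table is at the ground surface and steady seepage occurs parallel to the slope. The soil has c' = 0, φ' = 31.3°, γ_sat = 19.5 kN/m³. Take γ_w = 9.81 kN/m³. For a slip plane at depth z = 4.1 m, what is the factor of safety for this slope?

FS = 1.79

With seepage parallel to the slope and the water table at the surface, the effective normal stress on the slip plane uses the buoyant unit weight γ' = γ_sat − γ_w while the driving shear stress uses γ_sat:
FS = [c' + γ' z cos²β tanφ'] / [γ_sat z sinβ cosβ]
(For c' = 0 this reduces to FS = (γ'/γ_sat)·tanφ'/tanβ.)
γ' = 19.5 − 9.81 = 9.69 kN/m³
Numerator = 0.0 + 9.69·4.1·cos²9.6°·tan31.3° = 0.0 + 9.69·4.1·0.9722·0.6080 = 23.484 kPa
Denominator = 19.5·4.1·sin9.6°·cos9.6° = 19.5·4.1·0.1668·0.9860 = 13.146 kPa
FS = 23.484 / 13.146 = 1.786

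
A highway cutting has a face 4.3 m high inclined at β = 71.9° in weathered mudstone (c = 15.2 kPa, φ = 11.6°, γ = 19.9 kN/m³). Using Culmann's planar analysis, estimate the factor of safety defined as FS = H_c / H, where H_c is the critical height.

FS = 1.31

H_c = (4c/γ) · sinβ cosφ / [1 − cos(β − φ)]
    = (4·15.2/19.9) · sin71.9°·cos11.6° / [1 − cos60.3°]
    = 3.055 · 0.9311 / 0.5045 = 5.64 m
FS = H_c / H = 5.64 / 4.3 = 1.311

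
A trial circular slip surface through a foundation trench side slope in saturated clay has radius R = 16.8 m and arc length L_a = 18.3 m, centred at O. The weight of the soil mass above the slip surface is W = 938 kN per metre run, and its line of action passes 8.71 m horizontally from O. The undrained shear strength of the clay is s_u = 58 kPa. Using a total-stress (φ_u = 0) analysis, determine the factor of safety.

FS = 2.18

Taking moments about the centre O, the resisting moment is provided by the undrained shear strength acting along the arc:
M_R = s_u·L_a·R = 58·18.30·16.8 = 17831.5 kN·m/m
M_D = W·d = 938·8.71 = 8170.0 kN·m/m
FS = M_R / M_D = 17831.5 / 8170.0 = 2.183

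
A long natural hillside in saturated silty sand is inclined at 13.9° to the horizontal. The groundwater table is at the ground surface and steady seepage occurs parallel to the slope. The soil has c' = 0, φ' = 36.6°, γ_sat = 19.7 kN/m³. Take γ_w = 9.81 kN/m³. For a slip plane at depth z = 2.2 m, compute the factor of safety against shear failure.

FS = 1.51

With seepage parallel to the slope and the water table at the surface, the effective normal stress on the slip plane uses the buoyant unit weight γ' = γ_sat − γ_w while the driving shear stress uses γ_sat:
FS = [c' + γ' z cos²β tanφ'] / [γ_sat z sinβ cosβ]
(For c' = 0 this reduces to FS = (γ'/γ_sat)·tanφ'/tanβ.)
γ' = 19.7 − 9.81 = 9.89 kN/m³
Numerator = 0.0 + 9.89·2.2·cos²13.9°·tan36.6° = 0.0 + 9.89·2.2·0.9423·0.7427 = 15.226 kPa
Denominator = 19.7·2.2·sin13.9°·cos13.9° = 19.7·2.2·0.2402·0.9707 = 10.107 kPa
FS = 15.226 / 10.107 = 1.507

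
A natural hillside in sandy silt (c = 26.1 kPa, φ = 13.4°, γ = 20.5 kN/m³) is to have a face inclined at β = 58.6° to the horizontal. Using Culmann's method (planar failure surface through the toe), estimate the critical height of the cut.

H_c = 14.32 m

Culmann's analysis gives the critical failure plane at α_cr = (β + φ)/2 = (58.6 + 13.4)/2 = 36.0°, and the critical height
H_c = (4c/γ) · sinβ cosφ / [1 − cos(β − φ)]
    = (4·26.1/20.5) · sin58.6°·cos13.4° / [1 − cos(45.2°)]
    = 5.093 · 0.8536·0.9728 / [1 − 0.7046]
    = 5.093 · 0.8303 / 0.2954
    = 14.32 m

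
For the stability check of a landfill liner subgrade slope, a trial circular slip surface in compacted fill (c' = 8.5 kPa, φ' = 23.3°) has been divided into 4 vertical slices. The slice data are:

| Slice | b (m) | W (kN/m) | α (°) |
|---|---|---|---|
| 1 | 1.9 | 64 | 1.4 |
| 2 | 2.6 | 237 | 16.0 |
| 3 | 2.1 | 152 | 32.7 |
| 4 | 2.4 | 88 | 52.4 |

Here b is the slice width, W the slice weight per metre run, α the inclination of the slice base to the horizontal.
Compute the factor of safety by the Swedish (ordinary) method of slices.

FS = 1.36

Ordinary method of slices: FS = Σ[c'·Δl_i + (W_i cosα_i)·tanφ'] / Σ W_i sinα_i, with Δl_i = b_i / cosα_i.
Slice 1: Δl = 1.9/cos1.4° = 1.901 m; N'_1 = 64·cos1.4° = 64.0; c'Δl = 16.15; W sinα = 1.6
Slice 2: Δl = 2.6/cos16.0° = 2.705 m; N'_2 = 237·cos16.0° = 227.8; c'Δl = 22.99; W sinα = 65.3
Slice 3: Δl = 2.1/cos32.7° = 2.496 m; N'_3 = 152·cos32.7° = 127.9; c'Δl = 21.21; W sinα = 82.1
Slice 4: Δl = 2.4/cos52.4° = 3.933 m; N'_4 = 88·cos52.4° = 53.7; c'Δl = 33.43; W sinα = 69.7
Σc'Δl = 93.8 kN/m; ΣN' = 473.4 kN/m; ΣW sinα = 218.7 kN/m
Resisting = 93.8 + 473.4·tan23.3° = 93.8 + 203.9 = 297.7 kN/m
FS = 297.7 / 218.7 = 1.361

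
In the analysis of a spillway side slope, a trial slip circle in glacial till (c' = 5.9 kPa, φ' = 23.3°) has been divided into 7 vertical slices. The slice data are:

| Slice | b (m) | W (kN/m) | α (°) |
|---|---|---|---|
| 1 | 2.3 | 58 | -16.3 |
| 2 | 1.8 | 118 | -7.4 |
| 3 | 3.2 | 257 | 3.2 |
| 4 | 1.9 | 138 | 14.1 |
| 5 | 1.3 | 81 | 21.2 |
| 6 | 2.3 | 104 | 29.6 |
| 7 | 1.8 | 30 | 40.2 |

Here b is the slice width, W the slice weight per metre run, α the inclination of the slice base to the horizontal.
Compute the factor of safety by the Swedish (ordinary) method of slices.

FS = 3.58

Ordinary method of slices: FS = Σ[c'·Δl_i + (W_i cosα_i)·tanφ'] / Σ W_i sinα_i, with Δl_i = b_i / cosα_i.
Slice 1: Δl = 2.3/cos(-16.3°) = 2.396 m; N'_1 = 58·cos(-16.3°) = 55.7; c'Δl = 14.14; W sinα = -16.3
Slice 2: Δl = 1.8/cos(-7.4°) = 1.815 m; N'_2 = 118·cos(-7.4°) = 117.0; c'Δl = 10.71; W sinα = -15.2
Slice 3: Δl = 3.2/cos3.2° = 3.205 m; N'_3 = 257·cos3.2° = 256.6; c'Δl = 18.91; W sinα = 14.3
Slice 4: Δl = 1.9/cos14.1° = 1.959 m; N'_4 = 138·cos14.1° = 133.8; c'Δl = 11.56; W sinα = 33.6
Slice 5: Δl = 1.3/cos21.2° = 1.394 m; N'_5 = 81·cos21.2° = 75.5; c'Δl = 8.23; W sinα = 29.3
Slice 6: Δl = 2.3/cos29.6° = 2.645 m; N'_6 = 104·cos29.6° = 90.4; c'Δl = 15.61; W sinα = 51.4
Slice 7: Δl = 1.8/cos40.2° = 2.357 m; N'_7 = 30·cos40.2° = 22.9; c'Δl = 13.90; W sinα = 19.4
Σc'Δl = 93.1 kN/m; ΣN' = 752.0 kN/m; ΣW sinα = 116.5 kN/m
Resisting = 93.1 + 752.0·tan23.3° = 93.1 + 323.9 = 416.9 kN/m
FS = 416.9 / 116.5 = 3.578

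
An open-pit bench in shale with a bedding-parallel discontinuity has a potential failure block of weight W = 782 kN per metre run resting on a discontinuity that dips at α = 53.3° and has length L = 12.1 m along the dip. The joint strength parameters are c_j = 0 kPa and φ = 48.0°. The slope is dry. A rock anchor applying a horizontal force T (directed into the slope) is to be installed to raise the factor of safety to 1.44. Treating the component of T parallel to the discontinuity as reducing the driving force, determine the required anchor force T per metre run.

T = 219 kN/m

Resolving forces along and normal to the sliding plane, with the horizontal anchor force T adding T·sinα to the effective normal force and T·cosα acting up the plane against the driving force:
FS = [c_jL + (W cosα + T sinα) tanφ] / [W sinα − T cosα]
Without the anchor: N' = 467.3 kN/m, driving T_d = 627.0 kN/m, resisting R = 0·12.1 + 467.3·tan48.0° = 519.0 kN/m, FS = 0.83.
Setting FS = 1.44 and solving for T:
1.44·(627.0 − T cos53.3°) = 519.0 + T sin53.3°·tan48.0°
T·(sin53.3°·tan48.0° + 1.44·cos53.3°) = 1.44·627.0 − 519.0
T·(0.8018·1.1106 + 1.44·0.5976) = 902.9 − 519.0 = 383.8
T·1.7510 = 383.8
T = 219.2 kN/m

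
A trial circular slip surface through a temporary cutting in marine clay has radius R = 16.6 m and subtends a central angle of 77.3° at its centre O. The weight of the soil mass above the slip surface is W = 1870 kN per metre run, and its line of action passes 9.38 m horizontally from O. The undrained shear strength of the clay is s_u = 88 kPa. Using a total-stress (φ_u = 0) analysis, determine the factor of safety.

Taking moments about the centre O, the resisting moment is provided by the undrained shear strength acting along the arc:
Arc length L_a = R·θ = 16.6·(77.3°·π/180) = 16.6·1.3491 = 22.40 m
M_R = s_u·L_a·R = 88·22.40·16.6 = 32715.7 kN·m/m
M_D = W·d = 1870·9.38 = 17540.6 kN·m/m
FS = M_R / M_D = 32715.7 / 17540.6 = 1.865

FS = 1.87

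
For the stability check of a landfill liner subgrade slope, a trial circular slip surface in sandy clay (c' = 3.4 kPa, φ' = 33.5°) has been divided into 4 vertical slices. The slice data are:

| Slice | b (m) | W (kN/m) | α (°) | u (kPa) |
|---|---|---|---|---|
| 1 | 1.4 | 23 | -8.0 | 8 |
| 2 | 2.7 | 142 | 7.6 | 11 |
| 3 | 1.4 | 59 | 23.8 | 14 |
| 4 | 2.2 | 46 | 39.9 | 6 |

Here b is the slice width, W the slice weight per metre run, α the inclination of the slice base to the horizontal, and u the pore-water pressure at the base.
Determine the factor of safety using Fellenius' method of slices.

Ordinary method of slices: FS = Σ[c'·Δl_i + (W_i cosα_i − u_i·Δl_i)·tanφ'] / Σ W_i sinα_i, with Δl_i = b_i / cosα_i.
Slice 1: Δl = 1.4/cos(-8.0°) = 1.414 m; N'_1 = 23·cos(-8.0°) − 8·1.414 = 11.5; c'Δl = 4.81; W sinα = -3.2
Slice 2: Δl = 2.7/cos7.6° = 2.724 m; N'_2 = 142·cos7.6° − 11·2.724 = 110.8; c'Δl = 9.26; W sinα = 18.8
Slice 3: Δl = 1.4/cos23.8° = 1.530 m; N'_3 = 59·cos23.8° − 14·1.530 = 32.6; c'Δl = 5.20; W sinα = 23.8
Slice 4: Δl = 2.2/cos39.9° = 2.868 m; N'_4 = 46·cos39.9° − 6·2.868 = 18.1; c'Δl = 9.75; W sinα = 29.5
Σc'Δl = 29.0 kN/m; ΣN' = 172.9 kN/m; ΣW sinα = 68.9 kN/m
Resisting = 29.0 + 172.9·tan33.5° = 29.0 + 114.4 = 143.5 kN/m
FS = 143.5 / 68.9 = 2.082

FS = 2.08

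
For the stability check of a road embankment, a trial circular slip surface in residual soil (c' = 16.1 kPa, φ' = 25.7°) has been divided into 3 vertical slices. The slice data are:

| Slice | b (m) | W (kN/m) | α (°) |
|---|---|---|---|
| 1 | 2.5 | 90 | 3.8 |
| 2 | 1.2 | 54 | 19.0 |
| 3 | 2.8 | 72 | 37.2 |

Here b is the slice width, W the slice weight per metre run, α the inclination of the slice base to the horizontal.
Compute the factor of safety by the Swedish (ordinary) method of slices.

FS = 3.17

Ordinary method of slices: FS = Σ[c'·Δl_i + (W_i cosα_i)·tanφ'] / Σ W_i sinα_i, with Δl_i = b_i / cosα_i.
Slice 1: Δl = 2.5/cos3.8° = 2.506 m; N'_1 = 90·cos3.8° = 89.8; c'Δl = 40.34; W sinα = 6.0
Slice 2: Δl = 1.2/cos19.0° = 1.269 m; N'_2 = 54·cos19.0° = 51.1; c'Δl = 20.43; W sinα = 17.6
Slice 3: Δl = 2.8/cos37.2° = 3.515 m; N'_3 = 72·cos37.2° = 57.4; c'Δl = 56.60; W sinα = 43.5
Σc'Δl = 117.4 kN/m; ΣN' = 198.2 kN/m; ΣW sinα = 67.1 kN/m
Resisting = 117.4 + 198.2·tan25.7° = 117.4 + 95.4 = 212.8 kN/m
FS = 212.8 / 67.1 = 3.172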